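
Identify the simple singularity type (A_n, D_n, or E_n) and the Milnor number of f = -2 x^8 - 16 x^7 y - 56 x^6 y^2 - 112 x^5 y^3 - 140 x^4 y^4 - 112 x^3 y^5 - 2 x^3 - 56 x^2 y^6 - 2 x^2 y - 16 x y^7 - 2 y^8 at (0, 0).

The Hessian of f at 0 has rank 0. Corank 2; j^3 = -2*x^2*(x + y) has shape L^2 M (L != M), so D-series; mu = 9 gives D_9.

Type D_9, Milnor number mu = 9.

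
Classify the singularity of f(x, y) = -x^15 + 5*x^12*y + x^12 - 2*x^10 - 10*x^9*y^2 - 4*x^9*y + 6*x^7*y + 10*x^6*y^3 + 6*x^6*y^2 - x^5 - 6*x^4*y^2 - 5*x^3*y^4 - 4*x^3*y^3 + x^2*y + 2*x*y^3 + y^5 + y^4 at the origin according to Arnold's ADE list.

D_{5}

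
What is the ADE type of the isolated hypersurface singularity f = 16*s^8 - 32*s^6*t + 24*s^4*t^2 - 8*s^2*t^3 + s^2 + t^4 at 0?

The Hessian of f at 0 has rank 1. Corank 1: A-series; mu = 3 gives A_3.

A_{3}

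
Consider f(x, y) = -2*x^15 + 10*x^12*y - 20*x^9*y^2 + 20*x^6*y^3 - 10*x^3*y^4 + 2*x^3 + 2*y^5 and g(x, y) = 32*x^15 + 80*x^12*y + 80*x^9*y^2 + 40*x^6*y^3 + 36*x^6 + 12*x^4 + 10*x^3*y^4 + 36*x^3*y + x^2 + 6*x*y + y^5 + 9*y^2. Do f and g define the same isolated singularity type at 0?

No.

The Hessian of f at 0 is [[0, 0], [0, 0]] with rank 0, so corank 2. A Groebner basis of the Jacobian ideal J(f) in C{x,y} is {y^4, x^2}; counting standard monomials gives mu = 8. Corank 2; j^3 = 2*x^3 is a perfect cube, so E-series; the 5-jet and mu = 8 give E_8. The Hessian of g at 0 is [[2, 6], [6, 18]] with rank 1, so corank 1. A Groebner basis of the Jacobian ideal J(g) in C{x,y} is {-x/162 + y^3 - y/54, x^2 - 9*y^2, x*y + 3*y^2}; counting standard monomials gives mu = 4. Corank 1: A-series; mu = 4 gives A_4. f is E_8 but g is A_4, hence not right-equivalent.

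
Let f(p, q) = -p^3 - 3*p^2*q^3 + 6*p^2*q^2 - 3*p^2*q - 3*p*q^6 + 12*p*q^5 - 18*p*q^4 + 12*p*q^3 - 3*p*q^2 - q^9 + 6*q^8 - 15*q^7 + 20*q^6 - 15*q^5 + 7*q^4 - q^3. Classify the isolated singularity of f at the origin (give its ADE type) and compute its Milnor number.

Type E6, Milnor number mu = 6.

The Hessian of f at 0 is [[0, 0], [0, 0]] with rank 0, so corank 2. A Groebner basis of the Jacobian ideal J(f) in C{p,q} is {p^3 - 3*p^2/4 - 3*p*q/2 - 3*q^2/4, p^2*q + p^2/2 + p*q + q^2/2, -p^2/4 + p*q^2 - p*q/2 - q^2/4, q^3}; counting standard monomials gives mu = 6. Corank 2; j^3 = -(p + q)^3 is a perfect cube, so E-series; the 4-jet and mu = 6 give E_6.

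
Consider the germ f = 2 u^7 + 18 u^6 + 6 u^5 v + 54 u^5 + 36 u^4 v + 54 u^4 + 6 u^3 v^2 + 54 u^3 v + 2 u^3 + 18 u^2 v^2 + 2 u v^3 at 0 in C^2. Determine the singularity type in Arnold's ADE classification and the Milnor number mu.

Type E_7, Milnor number mu = 7.

The Hessian of f at 0 is [[0, 0], [0, 0]] with rank 0, so corank 2. A Groebner basis of the Jacobian ideal J(f) in C{u,v} is {u^2/3 + v^4 + v^3/9, u^3, u^2*v - u^2/9 - v^3/27, 2*u^2/3 + u*v^2 + 2*v^3/9}; counting standard monomials gives mu = 7. Corank 2; j^3 = 2*u^3 is a perfect cube, so E-series; the 4-jet and mu = 7 give E_7.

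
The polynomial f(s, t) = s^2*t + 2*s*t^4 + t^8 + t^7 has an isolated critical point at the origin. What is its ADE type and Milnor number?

The Hessian of f at 0 has rank 0. Corank 2; j^3 = s^2*t has shape L^2 M (L != M), so D-series; mu = 9 gives D_9.

Type D_{9}, Milnor number mu = 9.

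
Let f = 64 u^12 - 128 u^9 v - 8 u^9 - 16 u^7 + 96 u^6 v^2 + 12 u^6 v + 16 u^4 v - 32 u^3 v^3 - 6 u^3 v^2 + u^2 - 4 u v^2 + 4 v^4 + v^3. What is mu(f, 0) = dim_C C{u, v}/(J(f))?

2

The Hessian of f at 0 is [[2, 0], [0, 0]] with rank 1, so corank 1. A Groebner basis of the Jacobian ideal J(f) in C{u,v} is {v^2, u}; counting standard monomials gives mu = 2. Corank 1: A-series; mu = 2 gives A_2.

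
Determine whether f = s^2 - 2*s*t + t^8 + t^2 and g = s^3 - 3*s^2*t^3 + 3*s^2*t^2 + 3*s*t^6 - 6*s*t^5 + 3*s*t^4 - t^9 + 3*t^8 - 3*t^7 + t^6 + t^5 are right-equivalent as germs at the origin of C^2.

No.

The Hessian of f at 0 has rank 1. Corank 1: A-series; mu = 7 gives A_7. The Hessian of g at 0 has rank 0. Corank 2; j^3 = s^3 is a perfect cube, so E-series; the 5-jet and mu = 8 give E_8. f is A_7 but g is E_8, hence not right-equivalent.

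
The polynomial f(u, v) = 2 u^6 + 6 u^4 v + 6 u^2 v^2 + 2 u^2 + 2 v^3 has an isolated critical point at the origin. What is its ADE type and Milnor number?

Type A2, Milnor number mu = 2.

The Hessian of f at 0 is [[4, 0], [0, 0]] with rank 1, so corank 1. A Groebner basis of the Jacobian ideal J(f) in C{u,v} is {v^2, u}; counting standard monomials gives mu = 2. Corank 1: A-series; mu = 2 gives A_2.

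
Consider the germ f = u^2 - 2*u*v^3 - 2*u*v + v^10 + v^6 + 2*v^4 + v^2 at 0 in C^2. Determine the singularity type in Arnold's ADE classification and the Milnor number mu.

Type A_{9}, Milnor number mu = 9.

The Hessian of f at 0 is [[2, -2], [-2, 2]] with rank 1, so corank 1. A Groebner basis of the Jacobian ideal J(f) in C{u,v} is {u^3 - 3*u^2*v + 3*u*v^2 - u + v, -u + v^3 + v}; counting standard monomials gives mu = 9. Corank 1: A-series; mu = 9 gives A_9.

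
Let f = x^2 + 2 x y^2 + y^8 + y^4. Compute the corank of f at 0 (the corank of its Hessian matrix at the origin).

1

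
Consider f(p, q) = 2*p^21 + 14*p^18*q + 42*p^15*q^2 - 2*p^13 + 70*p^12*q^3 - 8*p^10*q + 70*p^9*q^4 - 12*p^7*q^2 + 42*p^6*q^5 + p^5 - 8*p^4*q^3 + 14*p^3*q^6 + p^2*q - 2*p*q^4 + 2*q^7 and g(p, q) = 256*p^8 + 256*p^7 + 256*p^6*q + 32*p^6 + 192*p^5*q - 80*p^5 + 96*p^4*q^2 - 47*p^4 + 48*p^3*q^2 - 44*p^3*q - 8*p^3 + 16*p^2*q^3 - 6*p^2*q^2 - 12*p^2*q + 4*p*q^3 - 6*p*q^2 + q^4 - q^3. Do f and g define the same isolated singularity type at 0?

No.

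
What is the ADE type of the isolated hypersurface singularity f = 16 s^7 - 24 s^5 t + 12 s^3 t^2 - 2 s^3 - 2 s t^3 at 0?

E_7

The Hessian of f at 0 is [[0, 0], [0, 0]] with rank 0, so corank 2. A Groebner basis of the Jacobian ideal J(f) in C{s,t} is {s^3, s*t^2, 3*s^2 + t^3}; counting standard monomials gives mu = 7. Corank 2; j^3 = -2*s^3 is a perfect cube, so E-series; the 4-jet and mu = 7 give E_7.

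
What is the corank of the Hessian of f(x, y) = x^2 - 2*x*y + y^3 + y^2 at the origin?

1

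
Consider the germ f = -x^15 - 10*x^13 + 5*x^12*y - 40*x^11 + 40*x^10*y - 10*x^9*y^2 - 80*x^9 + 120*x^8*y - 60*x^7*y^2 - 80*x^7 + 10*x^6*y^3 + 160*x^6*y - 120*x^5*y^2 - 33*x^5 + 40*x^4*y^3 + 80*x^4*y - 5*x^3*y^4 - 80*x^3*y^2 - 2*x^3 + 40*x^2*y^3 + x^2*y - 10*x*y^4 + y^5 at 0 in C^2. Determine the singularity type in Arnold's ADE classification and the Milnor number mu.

Type D_6, Milnor number mu = 6.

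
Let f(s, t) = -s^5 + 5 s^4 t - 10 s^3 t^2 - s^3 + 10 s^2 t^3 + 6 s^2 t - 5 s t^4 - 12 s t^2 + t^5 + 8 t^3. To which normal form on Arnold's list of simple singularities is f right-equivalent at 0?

The Hessian of f at 0 has rank 0. Corank 2; j^3 = -(s - 2*t)^3 is a perfect cube, so E-series; the 5-jet and mu = 8 give E_8.

E_8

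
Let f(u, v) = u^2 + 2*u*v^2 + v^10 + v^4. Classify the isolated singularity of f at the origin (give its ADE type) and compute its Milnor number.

Type A_9, Milnor number mu = 9.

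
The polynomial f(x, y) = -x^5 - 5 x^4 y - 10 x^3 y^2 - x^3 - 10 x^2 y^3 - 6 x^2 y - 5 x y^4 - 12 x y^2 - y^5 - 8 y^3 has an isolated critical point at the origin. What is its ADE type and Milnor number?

The Hessian of f at 0 has rank 0. Corank 2; j^3 = -(x + 2*y)^3 is a perfect cube, so E-series; the 5-jet and mu = 8 give E_8.

Type E8, Milnor number mu = 8.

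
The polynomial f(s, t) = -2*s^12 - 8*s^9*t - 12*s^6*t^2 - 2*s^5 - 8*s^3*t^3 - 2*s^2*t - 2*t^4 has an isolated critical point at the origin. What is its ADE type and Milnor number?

Type D_{5}, Milnor number mu = 5.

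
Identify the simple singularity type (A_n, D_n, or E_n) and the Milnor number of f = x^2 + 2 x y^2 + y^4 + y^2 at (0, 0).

The Hessian of f at 0 has rank 2. Corank 0: nondegenerate Morse point, so A_1.

Type A1, Milnor number mu = 1.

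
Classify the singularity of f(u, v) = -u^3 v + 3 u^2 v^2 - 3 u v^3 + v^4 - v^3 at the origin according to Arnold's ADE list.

E_{7}

The Hessian of f at 0 has rank 0. Corank 2; j^3 = -v^3 is a perfect cube, so E-series; the 4-jet and mu = 7 give E_7.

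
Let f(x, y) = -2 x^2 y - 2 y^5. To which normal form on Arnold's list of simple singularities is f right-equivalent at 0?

The Hessian of f at 0 is [[0, 0], [0, 0]] with rank 0, so corank 2. A Groebner basis of the Jacobian ideal J(f) in C{x,y} is {x^2/5 + y^4, x^3, x*y}; counting standard monomials gives mu = 6. Corank 2; j^3 = -2*x^2*y has shape L^2 M (L != M), so D-series; mu = 6 gives D_6.

D6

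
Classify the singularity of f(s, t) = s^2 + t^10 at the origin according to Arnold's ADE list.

The Hessian of f at 0 has rank 1. Corank 1: A-series; mu = 9 gives A_9.

A_9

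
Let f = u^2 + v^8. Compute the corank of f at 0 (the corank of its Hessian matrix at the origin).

The Hessian at 0 is [[2, 0], [0, 0]] of rank 1; hence corank 1.

1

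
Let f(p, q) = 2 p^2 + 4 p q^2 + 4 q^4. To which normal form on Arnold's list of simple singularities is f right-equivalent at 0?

The Hessian of f at 0 is [[4, 0], [0, 0]] with rank 1, so corank 1. A Groebner basis of the Jacobian ideal J(f) in C{p,q} is {p^2, p*q, p + q^2}; counting standard monomials gives mu = 3. Corank 1: A-series; mu = 3 gives A_3.

A_{3}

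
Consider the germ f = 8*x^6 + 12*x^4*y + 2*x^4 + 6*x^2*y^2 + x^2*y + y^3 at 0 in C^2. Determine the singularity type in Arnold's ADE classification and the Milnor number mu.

Type D4, Milnor number mu = 4.

The Hessian of f at 0 has rank 0. Corank 2; j^3 = y*(x^2 + y^2) splits into three distinct lines over C (the quadratic factor has nonzero discriminant), so D_4.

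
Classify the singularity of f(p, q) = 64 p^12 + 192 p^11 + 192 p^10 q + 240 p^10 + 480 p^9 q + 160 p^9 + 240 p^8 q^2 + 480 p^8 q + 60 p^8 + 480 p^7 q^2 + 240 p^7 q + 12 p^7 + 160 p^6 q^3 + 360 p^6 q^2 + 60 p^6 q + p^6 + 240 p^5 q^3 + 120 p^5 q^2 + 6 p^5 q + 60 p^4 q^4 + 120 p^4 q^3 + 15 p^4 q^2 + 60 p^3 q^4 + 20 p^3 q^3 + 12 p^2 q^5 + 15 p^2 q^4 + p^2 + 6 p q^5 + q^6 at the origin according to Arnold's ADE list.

The Hessian of f at 0 has rank 1. Corank 1: A-series; mu = 5 gives A_5.

A_{5}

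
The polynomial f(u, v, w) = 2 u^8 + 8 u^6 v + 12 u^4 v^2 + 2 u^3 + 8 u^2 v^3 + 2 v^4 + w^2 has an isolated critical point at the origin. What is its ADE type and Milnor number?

Type E_6, Milnor number mu = 6.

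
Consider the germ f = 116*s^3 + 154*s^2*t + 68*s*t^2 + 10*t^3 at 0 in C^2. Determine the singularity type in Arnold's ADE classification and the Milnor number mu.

Type D4, Milnor number mu = 4.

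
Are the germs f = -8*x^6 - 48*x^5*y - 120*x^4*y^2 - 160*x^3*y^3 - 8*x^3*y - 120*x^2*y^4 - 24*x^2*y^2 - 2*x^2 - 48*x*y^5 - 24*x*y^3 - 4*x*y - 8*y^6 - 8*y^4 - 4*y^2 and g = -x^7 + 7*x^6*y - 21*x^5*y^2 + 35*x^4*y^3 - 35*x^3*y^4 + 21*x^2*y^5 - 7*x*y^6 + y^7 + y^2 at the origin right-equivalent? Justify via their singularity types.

No.

The Hessian of f at 0 is [[-4, -4], [-4, -8]] with rank 2, so corank 0. A Groebner basis of the Jacobian ideal J(f) in C{x,y} is {x, y}; counting standard monomials gives mu = 1. Corank 0: nondegenerate Morse point, so A_1. The Hessian of g at 0 is [[0, 0], [0, 2]] with rank 1, so corank 1. A Groebner basis of the Jacobian ideal J(g) in C{x,y} is {x^6, y}; counting standard monomials gives mu = 6. Corank 1: A-series; mu = 6 gives A_6. f is A_1 but g is A_6, hence not right-equivalent.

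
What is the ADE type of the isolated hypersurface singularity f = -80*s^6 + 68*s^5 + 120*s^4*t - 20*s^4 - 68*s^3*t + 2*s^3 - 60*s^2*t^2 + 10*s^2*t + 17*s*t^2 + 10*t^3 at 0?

D4

The Hessian of f at 0 has rank 0. Corank 2; j^3 = (s + 2*t)*(2*s^2 + 6*s*t + 5*t^2) splits into three distinct lines over C (the quadratic factor has nonzero discriminant), so D_4.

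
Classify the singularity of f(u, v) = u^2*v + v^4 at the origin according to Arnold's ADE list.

The Hessian of f at 0 is [[0, 0], [0, 0]] with rank 0, so corank 2. A Groebner basis of the Jacobian ideal J(f) in C{u,v} is {u^3, u^2/4 + v^3, u*v}; counting standard monomials gives mu = 5. Corank 2; j^3 = u^2*v has shape L^2 M (L != M), so D-series; mu = 5 gives D_5.

D5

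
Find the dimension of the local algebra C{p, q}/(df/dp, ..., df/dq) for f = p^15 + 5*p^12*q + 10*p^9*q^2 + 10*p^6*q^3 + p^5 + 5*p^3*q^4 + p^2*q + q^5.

6

The Hessian of f at 0 has rank 0. Corank 2; j^3 = p^2*q has shape L^2 M (L != M), so D-series; mu = 6 gives D_6.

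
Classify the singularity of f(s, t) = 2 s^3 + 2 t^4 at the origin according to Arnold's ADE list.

E_6

The Hessian of f at 0 is [[0, 0], [0, 0]] with rank 0, so corank 2. A Groebner basis of the Jacobian ideal J(f) in C{s,t} is {t^3, s^2}; counting standard monomials gives mu = 6. Corank 2; j^3 = 2*s^3 is a perfect cube, so E-series; the 4-jet and mu = 6 give E_6.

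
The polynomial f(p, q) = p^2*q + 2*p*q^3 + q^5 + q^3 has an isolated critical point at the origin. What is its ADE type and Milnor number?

Type D_{4}, Milnor number mu = 4.

The Hessian of f at 0 has rank 0. Corank 2; j^3 = q*(p^2 + q^2) splits into three distinct lines over C (the quadratic factor has nonzero discriminant), so D_4.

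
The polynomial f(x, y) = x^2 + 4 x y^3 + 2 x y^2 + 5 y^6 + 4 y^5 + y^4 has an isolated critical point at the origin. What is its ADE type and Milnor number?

Type A_5, Milnor number mu = 5.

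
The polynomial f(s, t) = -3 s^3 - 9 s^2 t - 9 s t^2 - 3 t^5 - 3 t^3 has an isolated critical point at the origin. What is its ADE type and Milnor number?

The Hessian of f at 0 has rank 0. Corank 2; j^3 = -3*(s + t)^3 is a perfect cube, so E-series; the 5-jet and mu = 8 give E_8.

Type E8, Milnor number mu = 8.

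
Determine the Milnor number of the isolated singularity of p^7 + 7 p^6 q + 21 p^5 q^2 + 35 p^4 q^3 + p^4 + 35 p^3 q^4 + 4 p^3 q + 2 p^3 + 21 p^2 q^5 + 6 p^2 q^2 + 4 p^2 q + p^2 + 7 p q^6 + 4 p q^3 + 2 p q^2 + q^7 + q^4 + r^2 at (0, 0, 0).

The Hessian of f at 0 has rank 2. Corank 1: A-series; mu = 6 gives A_6.

6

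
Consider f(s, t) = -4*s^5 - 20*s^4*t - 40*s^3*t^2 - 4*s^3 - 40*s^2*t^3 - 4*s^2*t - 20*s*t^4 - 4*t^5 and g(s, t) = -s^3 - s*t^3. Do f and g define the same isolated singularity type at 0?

No.

The Hessian of f at 0 is [[0, 0], [0, 0]] with rank 0, so corank 2. A Groebner basis of the Jacobian ideal J(f) in C{s,t} is {-s*t/5 + t^4, s*t^2, s^2 + s*t}; counting standard monomials gives mu = 6. Corank 2; j^3 = -4*s^2*(s + t) has shape L^2 M (L != M), so D-series; mu = 6 gives D_6. The Hessian of g at 0 is [[0, 0], [0, 0]] with rank 0, so corank 2. A Groebner basis of the Jacobian ideal J(g) in C{s,t} is {s^3, s*t^2, 3*s^2 + t^3}; counting standard monomials gives mu = 7. Corank 2; j^3 = -s^3 is a perfect cube, so E-series; the 4-jet and mu = 7 give E_7. f is D_6 but g is E_7, hence not right-equivalent.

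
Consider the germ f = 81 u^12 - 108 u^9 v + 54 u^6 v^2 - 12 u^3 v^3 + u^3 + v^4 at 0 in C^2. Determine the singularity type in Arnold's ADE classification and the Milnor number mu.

The Hessian of f at 0 is [[0, 0], [0, 0]] with rank 0, so corank 2. A Groebner basis of the Jacobian ideal J(f) in C{u,v} is {v^3, u^2}; counting standard monomials gives mu = 6. Corank 2; j^3 = u^3 is a perfect cube, so E-series; the 4-jet and mu = 6 give E_6.

Type E_6, Milnor number mu = 6.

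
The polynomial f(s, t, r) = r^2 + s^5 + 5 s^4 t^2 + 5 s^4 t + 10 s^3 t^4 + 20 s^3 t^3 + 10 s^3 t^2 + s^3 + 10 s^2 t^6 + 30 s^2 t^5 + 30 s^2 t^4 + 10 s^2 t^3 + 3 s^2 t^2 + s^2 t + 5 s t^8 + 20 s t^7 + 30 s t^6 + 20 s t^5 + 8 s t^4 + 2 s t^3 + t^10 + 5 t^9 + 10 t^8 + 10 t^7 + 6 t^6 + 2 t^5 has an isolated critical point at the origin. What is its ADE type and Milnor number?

Type D_6, Milnor number mu = 6.

The Hessian of f at 0 is [[0, 0, 0], [0, 0, 0], [0, 0, 2]] with rank 1, so corank 2. A Groebner basis of the Jacobian ideal J(f) in C{s,t,r} is {s^3, s^2*t, -s^2/4 + s*t^2, 5*s^2/4 + s*t + t^3, r}; counting standard monomials gives mu = 6. Corank 2; j^3 = s^2*(s + t) has shape L^2 M (L != M), so D-series; mu = 6 gives D_6.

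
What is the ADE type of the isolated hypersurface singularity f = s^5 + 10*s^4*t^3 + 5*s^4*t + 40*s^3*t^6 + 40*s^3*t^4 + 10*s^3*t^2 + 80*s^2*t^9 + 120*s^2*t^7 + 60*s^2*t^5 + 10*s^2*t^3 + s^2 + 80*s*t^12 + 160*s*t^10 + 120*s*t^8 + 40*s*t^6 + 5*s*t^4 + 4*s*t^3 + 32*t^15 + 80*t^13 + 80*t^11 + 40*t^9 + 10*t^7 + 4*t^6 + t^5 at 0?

The Hessian of f at 0 has rank 1. Corank 1: A-series; mu = 4 gives A_4.

A_4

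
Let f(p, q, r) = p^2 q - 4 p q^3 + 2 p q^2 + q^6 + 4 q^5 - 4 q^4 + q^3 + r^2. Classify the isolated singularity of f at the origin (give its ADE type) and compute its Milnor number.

Type D7, Milnor number mu = 7.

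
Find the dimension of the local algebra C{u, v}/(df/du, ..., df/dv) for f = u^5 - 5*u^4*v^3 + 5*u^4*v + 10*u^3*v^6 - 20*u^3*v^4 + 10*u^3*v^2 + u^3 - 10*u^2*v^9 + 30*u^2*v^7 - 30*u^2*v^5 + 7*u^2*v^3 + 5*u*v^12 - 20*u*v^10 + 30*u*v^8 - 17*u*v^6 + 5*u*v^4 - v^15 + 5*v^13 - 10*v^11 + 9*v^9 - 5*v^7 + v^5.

The Hessian of f at 0 has rank 0. Corank 2; j^3 = u^3 is a perfect cube, so E-series; the 5-jet and mu = 8 give E_8.

8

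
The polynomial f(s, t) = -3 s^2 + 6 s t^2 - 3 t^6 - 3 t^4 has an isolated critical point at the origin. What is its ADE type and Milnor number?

The Hessian of f at 0 is [[-6, 0], [0, 0]] with rank 1, so corank 1. A Groebner basis of the Jacobian ideal J(f) in C{s,t} is {s^3, s^2*t, -s + t^2}; counting standard monomials gives mu = 5. Corank 1: A-series; mu = 5 gives A_5.

Type A_{5}, Milnor number mu = 5.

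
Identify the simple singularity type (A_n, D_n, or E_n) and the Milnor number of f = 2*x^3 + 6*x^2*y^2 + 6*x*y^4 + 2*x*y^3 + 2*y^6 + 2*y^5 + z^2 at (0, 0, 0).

The Hessian of f at 0 has rank 1. Corank 2; j^3 = 2*x^3 is a perfect cube, so E-series; the 4-jet and mu = 7 give E_7.

Type E_{7}, Milnor number mu = 7.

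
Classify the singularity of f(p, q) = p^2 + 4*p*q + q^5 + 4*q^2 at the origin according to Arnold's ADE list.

A_4

The Hessian of f at 0 has rank 1. Corank 1: A-series; mu = 4 gives A_4.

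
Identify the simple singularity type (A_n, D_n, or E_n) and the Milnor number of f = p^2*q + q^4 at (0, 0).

The Hessian of f at 0 has rank 0. Corank 2; j^3 = p^2*q has shape L^2 M (L != M), so D-series; mu = 5 gives D_5.

Type D5, Milnor number mu = 5.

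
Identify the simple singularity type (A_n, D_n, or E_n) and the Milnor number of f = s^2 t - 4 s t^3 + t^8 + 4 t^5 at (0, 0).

The Hessian of f at 0 has rank 0. Corank 2; j^3 = s^2*t has shape L^2 M (L != M), so D-series; mu = 9 gives D_9.

Type D_9, Milnor number mu = 9.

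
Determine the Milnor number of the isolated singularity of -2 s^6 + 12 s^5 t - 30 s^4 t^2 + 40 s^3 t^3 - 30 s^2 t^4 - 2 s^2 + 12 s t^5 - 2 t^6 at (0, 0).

5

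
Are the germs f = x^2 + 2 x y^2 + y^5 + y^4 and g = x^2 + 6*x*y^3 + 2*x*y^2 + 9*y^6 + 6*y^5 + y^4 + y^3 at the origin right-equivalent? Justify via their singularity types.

The Hessian of f at 0 has rank 1. Corank 1: A-series; mu = 4 gives A_4. The Hessian of g at 0 has rank 1. Corank 1: A-series; mu = 2 gives A_2. f is A_4 but g is A_2, hence not right-equivalent.

No.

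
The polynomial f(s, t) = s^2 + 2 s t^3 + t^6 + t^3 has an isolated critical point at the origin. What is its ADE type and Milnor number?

Type A2, Milnor number mu = 2.

The Hessian of f at 0 is [[2, 0], [0, 0]] with rank 1, so corank 1. A Groebner basis of the Jacobian ideal J(f) in C{s,t} is {t^2, s}; counting standard monomials gives mu = 2. Corank 1: A-series; mu = 2 gives A_2.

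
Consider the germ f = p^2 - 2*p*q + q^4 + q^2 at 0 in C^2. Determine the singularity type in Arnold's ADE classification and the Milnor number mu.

Type A3, Milnor number mu = 3.

The Hessian of f at 0 has rank 1. Corank 1: A-series; mu = 3 gives A_3.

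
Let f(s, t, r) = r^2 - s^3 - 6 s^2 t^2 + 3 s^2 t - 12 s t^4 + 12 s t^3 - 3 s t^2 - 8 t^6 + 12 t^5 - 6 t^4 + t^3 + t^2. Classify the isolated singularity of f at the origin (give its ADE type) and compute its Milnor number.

The Hessian of f at 0 has rank 2. Corank 1: A-series; mu = 2 gives A_2.

Type A2, Milnor number mu = 2.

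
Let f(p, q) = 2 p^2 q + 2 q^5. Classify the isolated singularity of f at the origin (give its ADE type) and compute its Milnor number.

Type D_6, Milnor number mu = 6.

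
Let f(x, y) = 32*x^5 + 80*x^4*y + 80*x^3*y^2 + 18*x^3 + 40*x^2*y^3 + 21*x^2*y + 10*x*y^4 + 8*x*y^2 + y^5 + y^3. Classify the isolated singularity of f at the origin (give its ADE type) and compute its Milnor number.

The Hessian of f at 0 is [[0, 0], [0, 0]] with rank 0, so corank 2. A Groebner basis of the Jacobian ideal J(f) in C{x,y} is {-243*x*y/10 + y^4 - 81*y^2/10, x*y^2 + y^3/3, x^2 + 5*x*y/6 + y^2/6}; counting standard monomials gives mu = 6. Corank 2; j^3 = (2*x + y)*(3*x + y)^2 has shape L^2 M (L != M), so D-series; mu = 6 gives D_6.

Type D6, Milnor number mu = 6.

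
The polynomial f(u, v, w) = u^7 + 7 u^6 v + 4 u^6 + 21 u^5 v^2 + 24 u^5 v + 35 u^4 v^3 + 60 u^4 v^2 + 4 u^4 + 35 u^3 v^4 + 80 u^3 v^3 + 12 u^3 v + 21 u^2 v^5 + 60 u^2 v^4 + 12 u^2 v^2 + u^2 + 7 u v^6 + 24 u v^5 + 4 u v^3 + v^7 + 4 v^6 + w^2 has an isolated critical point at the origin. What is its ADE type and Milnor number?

Type A6, Milnor number mu = 6.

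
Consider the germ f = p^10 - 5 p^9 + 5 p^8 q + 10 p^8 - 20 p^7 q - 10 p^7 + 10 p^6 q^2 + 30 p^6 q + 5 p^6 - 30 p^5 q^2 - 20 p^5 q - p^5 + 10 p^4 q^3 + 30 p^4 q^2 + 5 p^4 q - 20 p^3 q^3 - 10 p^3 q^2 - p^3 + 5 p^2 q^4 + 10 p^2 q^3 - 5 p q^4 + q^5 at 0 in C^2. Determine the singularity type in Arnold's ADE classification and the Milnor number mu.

The Hessian of f at 0 is [[0, 0], [0, 0]] with rank 0, so corank 2. A Groebner basis of the Jacobian ideal J(f) in C{p,q} is {q^5, p*q^3 - q^4/4, p^2}; counting standard monomials gives mu = 8. Corank 2; j^3 = -p^3 is a perfect cube, so E-series; the 5-jet and mu = 8 give E_8.

Type E8, Milnor number mu = 8.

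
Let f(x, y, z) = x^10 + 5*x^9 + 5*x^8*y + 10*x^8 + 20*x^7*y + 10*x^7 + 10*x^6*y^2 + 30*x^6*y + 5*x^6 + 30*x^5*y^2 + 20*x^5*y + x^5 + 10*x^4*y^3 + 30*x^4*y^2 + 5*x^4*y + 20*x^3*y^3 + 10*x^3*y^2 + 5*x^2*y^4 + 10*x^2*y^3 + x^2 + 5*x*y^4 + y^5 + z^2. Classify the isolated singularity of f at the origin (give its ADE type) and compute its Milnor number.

Type A_{4}, Milnor number mu = 4.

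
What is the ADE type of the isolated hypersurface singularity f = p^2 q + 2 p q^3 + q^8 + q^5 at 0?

D_9

The Hessian of f at 0 is [[0, 0], [0, 0]] with rank 0, so corank 2. A Groebner basis of the Jacobian ideal J(f) in C{p,q} is {p^4, p^3*q - p^2/8 - p*q^2/8, p^3 + p^2*q^2, p*q + q^3}; counting standard monomials gives mu = 9. Corank 2; j^3 = p^2*q has shape L^2 M (L != M), so D-series; mu = 9 gives D_9.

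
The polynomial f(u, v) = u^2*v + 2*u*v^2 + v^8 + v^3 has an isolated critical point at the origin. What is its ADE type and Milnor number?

Type D9, Milnor number mu = 9.

The Hessian of f at 0 has rank 0. Corank 2; j^3 = v*(u + v)^2 has shape L^2 M (L != M), so D-series; mu = 9 gives D_9.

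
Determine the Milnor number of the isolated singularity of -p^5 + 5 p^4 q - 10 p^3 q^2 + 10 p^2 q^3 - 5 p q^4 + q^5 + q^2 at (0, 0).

4

The Hessian of f at 0 is [[0, 0], [0, 2]] with rank 1, so corank 1. A Groebner basis of the Jacobian ideal J(f) in C{p,q} is {p^4, q}; counting standard monomials gives mu = 4. Corank 1: A-series; mu = 4 gives A_4.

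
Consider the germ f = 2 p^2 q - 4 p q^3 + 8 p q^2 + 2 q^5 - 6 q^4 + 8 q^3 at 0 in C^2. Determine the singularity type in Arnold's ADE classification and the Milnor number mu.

Type D5, Milnor number mu = 5.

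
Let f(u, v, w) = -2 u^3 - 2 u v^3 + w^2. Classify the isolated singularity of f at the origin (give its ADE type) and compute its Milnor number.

The Hessian of f at 0 has rank 1. Corank 2; j^3 = -2*u^3 is a perfect cube, so E-series; the 4-jet and mu = 7 give E_7.

Type E_7, Milnor number mu = 7.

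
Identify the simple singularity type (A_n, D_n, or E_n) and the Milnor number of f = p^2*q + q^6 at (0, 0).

Type D_7, Milnor number mu = 7.

The Hessian of f at 0 has rank 0. Corank 2; j^3 = p^2*q has shape L^2 M (L != M), so D-series; mu = 7 gives D_7.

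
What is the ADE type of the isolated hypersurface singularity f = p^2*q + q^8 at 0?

D_9

The Hessian of f at 0 has rank 0. Corank 2; j^3 = p^2*q has shape L^2 M (L != M), so D-series; mu = 9 gives D_9.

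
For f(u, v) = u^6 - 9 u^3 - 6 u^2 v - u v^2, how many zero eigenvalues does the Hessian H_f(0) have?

2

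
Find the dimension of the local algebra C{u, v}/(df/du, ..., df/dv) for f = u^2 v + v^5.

6

The Hessian of f at 0 has rank 0. Corank 2; j^3 = u^2*v has shape L^2 M (L != M), so D-series; mu = 6 gives D_6.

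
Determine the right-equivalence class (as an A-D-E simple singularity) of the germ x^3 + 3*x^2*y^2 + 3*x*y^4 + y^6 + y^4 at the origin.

The Hessian of f at 0 is [[0, 0], [0, 0]] with rank 0, so corank 2. A Groebner basis of the Jacobian ideal J(f) in C{x,y} is {x^3, x^2*y, x^2/2 + x*y^2, y^3}; counting standard monomials gives mu = 6. Corank 2; j^3 = x^3 is a perfect cube, so E-series; the 4-jet and mu = 6 give E_6.

E6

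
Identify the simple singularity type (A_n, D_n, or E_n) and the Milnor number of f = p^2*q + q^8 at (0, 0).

Type D9, Milnor number mu = 9.

The Hessian of f at 0 is [[0, 0], [0, 0]] with rank 0, so corank 2. A Groebner basis of the Jacobian ideal J(f) in C{p,q} is {p^2/8 + q^7, p^3, p*q}; counting standard monomials gives mu = 9. Corank 2; j^3 = p^2*q has shape L^2 M (L != M), so D-series; mu = 9 gives D_9.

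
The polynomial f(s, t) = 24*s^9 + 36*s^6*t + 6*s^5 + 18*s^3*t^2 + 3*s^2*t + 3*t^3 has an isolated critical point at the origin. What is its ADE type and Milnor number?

The Hessian of f at 0 has rank 0. Corank 2; j^3 = 3*t*(s^2 + t^2) splits into three distinct lines over C (the quadratic factor has nonzero discriminant), so D_4.

Type D_{4}, Milnor number mu = 4.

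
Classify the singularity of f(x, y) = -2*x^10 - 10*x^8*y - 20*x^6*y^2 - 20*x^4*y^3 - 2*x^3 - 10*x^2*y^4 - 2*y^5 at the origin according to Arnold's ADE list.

E8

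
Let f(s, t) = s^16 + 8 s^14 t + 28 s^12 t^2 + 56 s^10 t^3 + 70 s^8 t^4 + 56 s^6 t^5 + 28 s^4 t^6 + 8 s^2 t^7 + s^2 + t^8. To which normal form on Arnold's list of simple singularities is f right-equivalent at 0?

The Hessian of f at 0 has rank 1. Corank 1: A-series; mu = 7 gives A_7.

A7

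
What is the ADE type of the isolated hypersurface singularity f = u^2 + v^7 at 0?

The Hessian of f at 0 has rank 1. Corank 1: A-series; mu = 6 gives A_6.

A_{6}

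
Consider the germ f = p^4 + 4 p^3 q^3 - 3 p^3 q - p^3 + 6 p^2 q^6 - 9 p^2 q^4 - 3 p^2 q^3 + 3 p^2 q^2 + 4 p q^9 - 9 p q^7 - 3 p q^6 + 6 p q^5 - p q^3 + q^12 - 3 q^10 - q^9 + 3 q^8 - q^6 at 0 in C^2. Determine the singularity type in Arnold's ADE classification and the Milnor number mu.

The Hessian of f at 0 has rank 0. Corank 2; j^3 = -p^3 is a perfect cube, so E-series; the 4-jet and mu = 7 give E_7.

Type E7, Milnor number mu = 7.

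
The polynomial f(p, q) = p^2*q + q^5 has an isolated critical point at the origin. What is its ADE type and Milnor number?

The Hessian of f at 0 has rank 0. Corank 2; j^3 = p^2*q has shape L^2 M (L != M), so D-series; mu = 6 gives D_6.

Type D_6, Milnor number mu = 6.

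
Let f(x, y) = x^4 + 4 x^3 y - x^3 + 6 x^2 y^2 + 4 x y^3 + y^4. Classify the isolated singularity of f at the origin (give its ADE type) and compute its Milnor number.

Type E6, Milnor number mu = 6.

The Hessian of f at 0 is [[0, 0], [0, 0]] with rank 0, so corank 2. A Groebner basis of the Jacobian ideal J(f) in C{x,y} is {y^4, x*y^2 + y^3/3, x^2}; counting standard monomials gives mu = 6. Corank 2; j^3 = -x^3 is a perfect cube, so E-series; the 4-jet and mu = 6 give E_6.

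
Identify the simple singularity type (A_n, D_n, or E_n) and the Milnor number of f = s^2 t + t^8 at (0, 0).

Type D9, Milnor number mu = 9.

The Hessian of f at 0 is [[0, 0], [0, 0]] with rank 0, so corank 2. A Groebner basis of the Jacobian ideal J(f) in C{s,t} is {s^2/8 + t^7, s^3, s*t}; counting standard monomials gives mu = 9. Corank 2; j^3 = s^2*t has shape L^2 M (L != M), so D-series; mu = 9 gives D_9.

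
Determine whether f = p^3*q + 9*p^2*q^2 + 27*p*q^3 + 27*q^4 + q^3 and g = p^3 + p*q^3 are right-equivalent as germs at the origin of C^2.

Yes.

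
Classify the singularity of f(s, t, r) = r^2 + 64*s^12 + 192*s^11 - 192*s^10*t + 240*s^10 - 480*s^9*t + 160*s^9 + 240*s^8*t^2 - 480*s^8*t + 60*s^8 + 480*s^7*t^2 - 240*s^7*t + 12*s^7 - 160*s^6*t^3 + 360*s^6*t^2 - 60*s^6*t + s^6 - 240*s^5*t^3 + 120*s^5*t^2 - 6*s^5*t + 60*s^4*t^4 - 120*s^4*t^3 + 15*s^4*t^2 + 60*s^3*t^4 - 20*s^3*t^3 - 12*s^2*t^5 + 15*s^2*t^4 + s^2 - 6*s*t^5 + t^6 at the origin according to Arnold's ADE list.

A5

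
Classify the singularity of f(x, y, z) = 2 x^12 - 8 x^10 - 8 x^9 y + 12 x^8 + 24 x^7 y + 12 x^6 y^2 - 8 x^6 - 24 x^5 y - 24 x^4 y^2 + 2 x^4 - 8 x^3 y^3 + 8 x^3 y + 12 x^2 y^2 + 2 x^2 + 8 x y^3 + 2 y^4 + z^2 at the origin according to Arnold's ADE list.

The Hessian of f at 0 has rank 2. Corank 1: A-series; mu = 3 gives A_3.

A_3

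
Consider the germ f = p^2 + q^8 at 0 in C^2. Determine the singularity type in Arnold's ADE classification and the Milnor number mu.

Type A_{7}, Milnor number mu = 7.

The Hessian of f at 0 is [[2, 0], [0, 0]] with rank 1, so corank 1. A Groebner basis of the Jacobian ideal J(f) in C{p,q} is {q^7, p}; counting standard monomials gives mu = 7. Corank 1: A-series; mu = 7 gives A_7.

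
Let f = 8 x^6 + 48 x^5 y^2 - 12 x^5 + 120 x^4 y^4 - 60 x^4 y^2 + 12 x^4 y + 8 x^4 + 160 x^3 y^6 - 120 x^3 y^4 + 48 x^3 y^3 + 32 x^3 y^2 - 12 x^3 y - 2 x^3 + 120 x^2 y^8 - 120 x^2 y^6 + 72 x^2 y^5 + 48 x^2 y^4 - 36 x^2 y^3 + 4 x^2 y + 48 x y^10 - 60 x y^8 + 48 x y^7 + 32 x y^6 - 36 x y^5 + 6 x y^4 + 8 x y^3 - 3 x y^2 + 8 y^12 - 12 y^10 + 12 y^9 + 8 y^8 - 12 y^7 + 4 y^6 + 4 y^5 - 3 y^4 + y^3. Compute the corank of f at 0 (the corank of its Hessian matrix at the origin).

Hessian at 0 has rank 0.

2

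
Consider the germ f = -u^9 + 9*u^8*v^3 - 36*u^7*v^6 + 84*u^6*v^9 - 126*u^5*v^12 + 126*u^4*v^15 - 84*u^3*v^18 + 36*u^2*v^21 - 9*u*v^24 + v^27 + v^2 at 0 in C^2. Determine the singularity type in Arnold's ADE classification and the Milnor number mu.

The Hessian of f at 0 has rank 1. Corank 1: A-series; mu = 8 gives A_8.

Type A8, Milnor number mu = 8.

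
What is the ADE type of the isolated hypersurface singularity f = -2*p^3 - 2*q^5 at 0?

E_{8}

The Hessian of f at 0 has rank 0. Corank 2; j^3 = -2*p^3 is a perfect cube, so E-series; the 5-jet and mu = 8 give E_8.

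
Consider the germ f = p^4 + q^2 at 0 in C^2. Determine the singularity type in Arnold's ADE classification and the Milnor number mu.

The Hessian of f at 0 has rank 1. Corank 1: A-series; mu = 3 gives A_3.

Type A3, Milnor number mu = 3.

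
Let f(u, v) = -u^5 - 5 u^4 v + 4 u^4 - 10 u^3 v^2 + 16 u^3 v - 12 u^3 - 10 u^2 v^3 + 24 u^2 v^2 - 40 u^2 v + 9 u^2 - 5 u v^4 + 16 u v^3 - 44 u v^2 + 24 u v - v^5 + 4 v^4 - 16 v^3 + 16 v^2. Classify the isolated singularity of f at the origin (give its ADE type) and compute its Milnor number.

Type A4, Milnor number mu = 4.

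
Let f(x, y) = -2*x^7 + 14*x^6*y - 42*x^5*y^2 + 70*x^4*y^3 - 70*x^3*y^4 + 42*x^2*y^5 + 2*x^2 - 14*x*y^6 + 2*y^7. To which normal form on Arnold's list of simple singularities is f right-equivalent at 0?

The Hessian of f at 0 has rank 1. Corank 1: A-series; mu = 6 gives A_6.

A_{6}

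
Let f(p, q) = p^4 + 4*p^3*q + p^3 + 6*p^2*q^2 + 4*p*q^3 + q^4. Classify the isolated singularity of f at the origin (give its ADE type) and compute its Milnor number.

Type E_6, Milnor number mu = 6.

The Hessian of f at 0 has rank 0. Corank 2; j^3 = p^3 is a perfect cube, so E-series; the 4-jet and mu = 6 give E_6.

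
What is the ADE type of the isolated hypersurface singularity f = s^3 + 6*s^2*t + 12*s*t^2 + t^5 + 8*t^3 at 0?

The Hessian of f at 0 has rank 0. Corank 2; j^3 = (s + 2*t)^3 is a perfect cube, so E-series; the 5-jet and mu = 8 give E_8.

E8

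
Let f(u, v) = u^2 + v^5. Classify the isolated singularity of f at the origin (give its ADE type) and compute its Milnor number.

Type A4, Milnor number mu = 4.

The Hessian of f at 0 is [[2, 0], [0, 0]] with rank 1, so corank 1. A Groebner basis of the Jacobian ideal J(f) in C{u,v} is {v^4, u}; counting standard monomials gives mu = 4. Corank 1: A-series; mu = 4 gives A_4.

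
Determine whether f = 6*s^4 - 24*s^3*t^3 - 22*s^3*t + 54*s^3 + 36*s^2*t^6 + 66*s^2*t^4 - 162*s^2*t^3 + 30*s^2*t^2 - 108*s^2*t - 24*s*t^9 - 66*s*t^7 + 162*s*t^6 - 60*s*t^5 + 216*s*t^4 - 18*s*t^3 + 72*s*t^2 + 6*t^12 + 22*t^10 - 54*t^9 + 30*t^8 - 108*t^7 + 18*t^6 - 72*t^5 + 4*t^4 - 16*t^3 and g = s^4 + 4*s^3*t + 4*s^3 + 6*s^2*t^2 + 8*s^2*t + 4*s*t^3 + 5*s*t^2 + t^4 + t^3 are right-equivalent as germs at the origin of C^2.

No.

The Hessian of f at 0 is [[0, 0], [0, 0]] with rank 0, so corank 2. A Groebner basis of the Jacobian ideal J(f) in C{s,t} is {19683*s^2 - 26244*s*t + t^4 - 27*t^3 + 8748*t^2, s^3 + 270*s^2 - 360*s*t - 2*t^3/3 + 120*t^2, s^2*t + 243*s^2 - 324*s*t - 7*t^3/9 + 108*t^2, 162*s^2 + s*t^2 - 216*s*t - 8*t^3/9 + 72*t^2}; counting standard monomials gives mu = 7. Corank 2; j^3 = 2*(3*s - 2*t)^3 is a perfect cube, so E-series; the 4-jet and mu = 7 give E_7. The Hessian of g at 0 is [[0, 0], [0, 0]] with rank 0, so corank 2. A Groebner basis of the Jacobian ideal J(g) in C{s,t} is {s*t^2 + 2*s*t + t^2, -4*s*t + t^3 - 2*t^2, s^2 + 3*s*t/2 + t^2/2}; counting standard monomials gives mu = 5. Corank 2; j^3 = (s + t)*(2*s + t)^2 has shape L^2 M (L != M), so D-series; mu = 5 gives D_5. f is E_7 but g is D_5, hence not right-equivalent.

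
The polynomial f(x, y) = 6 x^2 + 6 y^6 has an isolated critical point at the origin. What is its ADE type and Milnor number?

The Hessian of f at 0 has rank 1. Corank 1: A-series; mu = 5 gives A_5.

Type A5, Milnor number mu = 5.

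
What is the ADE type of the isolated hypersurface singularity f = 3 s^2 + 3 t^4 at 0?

A3

The Hessian of f at 0 is [[6, 0], [0, 0]] with rank 1, so corank 1. A Groebner basis of the Jacobian ideal J(f) in C{s,t} is {t^3, s}; counting standard monomials gives mu = 3. Corank 1: A-series; mu = 3 gives A_3.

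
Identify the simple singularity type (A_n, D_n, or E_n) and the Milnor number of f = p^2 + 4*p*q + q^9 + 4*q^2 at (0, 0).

The Hessian of f at 0 has rank 1. Corank 1: A-series; mu = 8 gives A_8.

Type A_{8}, Milnor number mu = 8.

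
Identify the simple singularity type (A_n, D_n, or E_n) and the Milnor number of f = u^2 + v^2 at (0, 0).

Type A1, Milnor number mu = 1.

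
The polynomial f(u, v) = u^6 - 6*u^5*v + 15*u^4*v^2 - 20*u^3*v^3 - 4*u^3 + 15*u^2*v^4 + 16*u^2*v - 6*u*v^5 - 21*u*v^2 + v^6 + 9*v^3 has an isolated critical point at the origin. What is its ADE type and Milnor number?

The Hessian of f at 0 is [[0, 0], [0, 0]] with rank 0, so corank 2. A Groebner basis of the Jacobian ideal J(f) in C{u,v} is {32*u*v/3 + v^5 - 16*v^2, u*v^2 - 3*v^3/2, u^2 - 5*u*v/2 + 3*v^2/2}; counting standard monomials gives mu = 7. Corank 2; j^3 = -(u - v)*(2*u - 3*v)^2 has shape L^2 M (L != M), so D-series; mu = 7 gives D_7.

Type D7, Milnor number mu = 7.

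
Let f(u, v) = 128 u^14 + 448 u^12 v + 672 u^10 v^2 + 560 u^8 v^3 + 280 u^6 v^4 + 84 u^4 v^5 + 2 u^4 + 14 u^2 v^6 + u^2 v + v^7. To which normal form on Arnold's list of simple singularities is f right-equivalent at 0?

D_{8}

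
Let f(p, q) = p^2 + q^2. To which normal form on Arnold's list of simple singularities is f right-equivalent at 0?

A_1

The Hessian of f at 0 has rank 2. Corank 0: nondegenerate Morse point, so A_1.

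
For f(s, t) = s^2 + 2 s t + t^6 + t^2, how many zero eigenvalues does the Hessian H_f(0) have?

1

The Hessian at 0 is [[2, 2], [2, 2]] of rank 1; hence corank 1.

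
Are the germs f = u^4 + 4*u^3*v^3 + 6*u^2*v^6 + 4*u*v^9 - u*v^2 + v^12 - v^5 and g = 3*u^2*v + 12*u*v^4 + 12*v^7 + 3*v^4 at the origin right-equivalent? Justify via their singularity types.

The Hessian of f at 0 has rank 0. Corank 2; j^3 = -u*v^2 has shape L^2 M (L != M), so D-series; mu = 5 gives D_5. The Hessian of g at 0 has rank 0. Corank 2; j^3 = 3*u^2*v has shape L^2 M (L != M), so D-series; mu = 5 gives D_5. Both have type D_5, hence right-equivalent.

Yes.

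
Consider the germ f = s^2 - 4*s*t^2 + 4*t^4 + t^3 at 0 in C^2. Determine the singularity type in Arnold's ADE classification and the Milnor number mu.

Type A2, Milnor number mu = 2.

The Hessian of f at 0 is [[2, 0], [0, 0]] with rank 1, so corank 1. A Groebner basis of the Jacobian ideal J(f) in C{s,t} is {t^2, s}; counting standard monomials gives mu = 2. Corank 1: A-series; mu = 2 gives A_2.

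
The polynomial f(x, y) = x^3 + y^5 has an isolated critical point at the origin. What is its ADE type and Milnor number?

Type E8, Milnor number mu = 8.

The Hessian of f at 0 is [[0, 0], [0, 0]] with rank 0, so corank 2. A Groebner basis of the Jacobian ideal J(f) in C{x,y} is {y^4, x^2}; counting standard monomials gives mu = 8. Corank 2; j^3 = x^3 is a perfect cube, so E-series; the 5-jet and mu = 8 give E_8.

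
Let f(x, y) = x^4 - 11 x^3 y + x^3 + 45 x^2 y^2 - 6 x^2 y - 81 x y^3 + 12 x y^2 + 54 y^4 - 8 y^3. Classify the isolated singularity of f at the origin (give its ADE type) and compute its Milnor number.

Type E_7, Milnor number mu = 7.

The Hessian of f at 0 is [[0, 0], [0, 0]] with rank 0, so corank 2. A Groebner basis of the Jacobian ideal J(f) in C{x,y} is {3*x^2 - 12*x*y + y^4 - y^3 + 12*y^2, x^3 + 30*x^2 - 120*x*y - 18*y^3 + 120*y^2, x^2*y + 9*x^2 - 36*x*y - 7*y^3 + 36*y^2, 2*x^2 + x*y^2 - 8*x*y - 8*y^3/3 + 8*y^2}; counting standard monomials gives mu = 7. Corank 2; j^3 = (x - 2*y)^3 is a perfect cube, so E-series; the 4-jet and mu = 7 give E_7.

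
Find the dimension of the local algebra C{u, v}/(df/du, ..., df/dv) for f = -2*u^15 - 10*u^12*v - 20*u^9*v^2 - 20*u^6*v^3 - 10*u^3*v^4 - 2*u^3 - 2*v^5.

The Hessian of f at 0 has rank 0. Corank 2; j^3 = -2*u^3 is a perfect cube, so E-series; the 5-jet and mu = 8 give E_8.

8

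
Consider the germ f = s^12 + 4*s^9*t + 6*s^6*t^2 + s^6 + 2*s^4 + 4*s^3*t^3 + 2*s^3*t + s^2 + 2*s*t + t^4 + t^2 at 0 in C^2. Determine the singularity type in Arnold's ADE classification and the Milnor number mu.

Type A_3, Milnor number mu = 3.

The Hessian of f at 0 has rank 1. Corank 1: A-series; mu = 3 gives A_3.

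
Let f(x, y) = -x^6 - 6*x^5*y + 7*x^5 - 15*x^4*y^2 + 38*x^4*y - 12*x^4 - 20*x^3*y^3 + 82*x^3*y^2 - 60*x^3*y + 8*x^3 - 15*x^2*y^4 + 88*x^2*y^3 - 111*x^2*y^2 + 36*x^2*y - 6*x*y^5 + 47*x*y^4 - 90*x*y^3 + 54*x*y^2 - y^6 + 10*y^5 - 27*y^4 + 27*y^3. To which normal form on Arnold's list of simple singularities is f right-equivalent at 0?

The Hessian of f at 0 is [[0, 0], [0, 0]] with rank 0, so corank 2. A Groebner basis of the Jacobian ideal J(f) in C{x,y} is {-44*x^2 + x*y^3 + 11*x*y^2 - 132*x*y + 33*y^3/2 - 99*y^2, 32*x^2 - 8*x*y^2 + 96*x*y + y^4 - 12*y^3 + 72*y^2, x^3 - 9*x^2/2 - 45*x*y^2/8 - 27*x*y/2 - 81*y^3/16 - 81*y^2/8, x^2*y + x^2 + 11*x*y^2/4 + 3*x*y + 15*y^3/8 + 9*y^2/4}; counting standard monomials gives mu = 8. Corank 2; j^3 = (2*x + 3*y)^3 is a perfect cube, so E-series; the 5-jet and mu = 8 give E_8.

E_{8}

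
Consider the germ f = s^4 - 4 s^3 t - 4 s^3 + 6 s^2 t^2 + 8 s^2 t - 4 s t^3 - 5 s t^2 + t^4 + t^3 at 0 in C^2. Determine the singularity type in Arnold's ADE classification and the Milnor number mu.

Type D_5, Milnor number mu = 5.

The Hessian of f at 0 is [[0, 0], [0, 0]] with rank 0, so corank 2. A Groebner basis of the Jacobian ideal J(f) in C{s,t} is {s*t^2 + 2*s*t - t^2, 4*s*t + t^3 - 2*t^2, s^2 - 3*s*t/2 + t^2/2}; counting standard monomials gives mu = 5. Corank 2; j^3 = -(s - t)*(2*s - t)^2 has shape L^2 M (L != M), so D-series; mu = 5 gives D_5.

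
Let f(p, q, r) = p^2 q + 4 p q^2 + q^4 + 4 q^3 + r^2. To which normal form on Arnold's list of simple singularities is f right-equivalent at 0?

The Hessian of f at 0 has rank 1. Corank 2; j^3 = q*(p + 2*q)^2 has shape L^2 M (L != M), so D-series; mu = 5 gives D_5.

D_5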